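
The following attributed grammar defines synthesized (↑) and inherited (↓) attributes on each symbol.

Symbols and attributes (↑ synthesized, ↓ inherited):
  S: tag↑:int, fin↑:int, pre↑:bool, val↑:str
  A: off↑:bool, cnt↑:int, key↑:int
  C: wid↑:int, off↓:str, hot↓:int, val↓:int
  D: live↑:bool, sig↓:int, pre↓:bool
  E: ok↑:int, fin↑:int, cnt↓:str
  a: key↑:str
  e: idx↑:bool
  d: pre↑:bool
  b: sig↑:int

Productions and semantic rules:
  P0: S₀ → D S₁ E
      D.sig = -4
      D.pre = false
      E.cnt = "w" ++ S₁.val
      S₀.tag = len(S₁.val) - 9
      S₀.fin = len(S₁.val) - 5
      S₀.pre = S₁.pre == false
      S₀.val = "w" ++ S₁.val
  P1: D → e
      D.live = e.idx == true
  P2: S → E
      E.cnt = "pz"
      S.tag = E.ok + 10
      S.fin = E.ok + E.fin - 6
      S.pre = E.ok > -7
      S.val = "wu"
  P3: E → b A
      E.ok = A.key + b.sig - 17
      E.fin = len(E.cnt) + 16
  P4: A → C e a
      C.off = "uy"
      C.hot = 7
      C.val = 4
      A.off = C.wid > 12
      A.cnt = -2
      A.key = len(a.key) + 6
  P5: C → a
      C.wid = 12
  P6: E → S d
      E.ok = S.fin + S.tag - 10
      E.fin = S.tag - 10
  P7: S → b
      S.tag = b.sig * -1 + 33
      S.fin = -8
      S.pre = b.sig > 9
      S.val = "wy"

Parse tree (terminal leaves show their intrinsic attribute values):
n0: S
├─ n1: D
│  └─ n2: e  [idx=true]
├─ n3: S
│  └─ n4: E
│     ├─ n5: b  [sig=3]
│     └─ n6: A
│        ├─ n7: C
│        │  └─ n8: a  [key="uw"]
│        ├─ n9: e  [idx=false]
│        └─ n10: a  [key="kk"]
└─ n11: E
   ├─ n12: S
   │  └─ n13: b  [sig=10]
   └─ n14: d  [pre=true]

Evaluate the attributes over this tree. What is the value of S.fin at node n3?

1. n1.sig = -4  [-4]
2. n1.pre = false  [false]
3. n2.idx = true  [terminal]
4. n1.live = true  [e.idx == true]
5. n4.cnt = "pz"  ["pz"]
6. n5.sig = 3  [terminal]
7. n7.off = "uy"  ["uy"]
8. n7.hot = 7  [7]
9. n7.val = 4  [4]
10. n8.key = "uw"  [terminal]
11. n7.wid = 12  [12]
12. n9.idx = false  [terminal]
13. n10.key = "kk"  [terminal]
14. n6.off = false  [C.wid > 12]
15. n6.cnt = -2  [-2]
16. n6.key = 8  [len(a.key) + 6]
17. n4.ok = -6  [A.key + b.sig - 17]
18. n4.fin = 18  [len(E.cnt) + 16]
19. n3.tag = 4  [E.ok + 10]
20. n3.fin = 6  [E.ok + E.fin - 6]
21. n3.pre = true  [E.ok > -7]
22. n3.val = "wu"  ["wu"]
23. n11.cnt = "wwu"  ["w" ++ S₁.val]
24. n13.sig = 10  [terminal]
25. n12.tag = 23  [b.sig * -1 + 33]
26. n12.fin = -8  [-8]
27. n12.pre = true  [b.sig > 9]
28. n12.val = "wy"  ["wy"]
29. n14.pre = true  [terminal]
30. n11.ok = 5  [S.fin + S.tag - 10]
31. n11.fin = 13  [S.tag - 10]
32. n0.tag = -7  [len(S₁.val) - 9]
33. n0.fin = -3  [len(S₁.val) - 5]
34. n0.pre = false  [S₁.pre == false]
35. n0.val = "wwu"  ["w" ++ S₁.val]

6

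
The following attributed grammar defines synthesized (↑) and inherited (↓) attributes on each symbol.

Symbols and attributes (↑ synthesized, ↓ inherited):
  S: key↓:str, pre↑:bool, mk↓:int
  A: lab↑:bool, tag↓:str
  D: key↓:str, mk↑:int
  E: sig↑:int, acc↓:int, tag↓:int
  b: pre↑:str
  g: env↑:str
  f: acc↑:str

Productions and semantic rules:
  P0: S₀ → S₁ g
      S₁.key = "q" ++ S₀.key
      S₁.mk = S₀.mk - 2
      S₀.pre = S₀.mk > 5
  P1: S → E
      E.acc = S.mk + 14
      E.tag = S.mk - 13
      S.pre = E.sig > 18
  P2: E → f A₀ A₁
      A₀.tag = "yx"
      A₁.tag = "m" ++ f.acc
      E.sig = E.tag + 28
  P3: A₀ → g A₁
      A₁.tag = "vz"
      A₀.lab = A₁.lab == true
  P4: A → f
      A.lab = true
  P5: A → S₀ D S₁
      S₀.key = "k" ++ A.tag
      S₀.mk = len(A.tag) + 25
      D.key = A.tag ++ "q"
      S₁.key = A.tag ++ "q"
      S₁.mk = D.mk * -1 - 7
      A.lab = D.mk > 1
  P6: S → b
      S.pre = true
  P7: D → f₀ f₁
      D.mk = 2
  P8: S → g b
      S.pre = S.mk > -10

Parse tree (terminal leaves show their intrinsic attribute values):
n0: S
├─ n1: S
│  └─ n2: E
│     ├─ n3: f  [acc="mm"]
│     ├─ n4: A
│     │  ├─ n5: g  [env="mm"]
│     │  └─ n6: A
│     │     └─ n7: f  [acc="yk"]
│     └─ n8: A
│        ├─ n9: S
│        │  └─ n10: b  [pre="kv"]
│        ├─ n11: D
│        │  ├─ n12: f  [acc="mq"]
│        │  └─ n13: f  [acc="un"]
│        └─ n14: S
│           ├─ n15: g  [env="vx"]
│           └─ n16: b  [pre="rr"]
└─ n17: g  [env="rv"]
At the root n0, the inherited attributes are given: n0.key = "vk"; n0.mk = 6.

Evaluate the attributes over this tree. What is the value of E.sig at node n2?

1. n0.key = "vk"  [given at root]
2. n0.mk = 6  [given at root]
3. n1.key = "qvk"  ["q" ++ S₀.key]
4. n1.mk = 4  [S₀.mk - 2]
5. n2.acc = 18  [S.mk + 14]
6. n2.tag = -9  [S.mk - 13]
7. n3.acc = "mm"  [terminal]
8. n4.tag = "yx"  ["yx"]
9. n5.env = "mm"  [terminal]
10. n6.tag = "vz"  ["vz"]
11. n7.acc = "yk"  [terminal]
12. n6.lab = true  [true]
13. n4.lab = true  [A₁.lab == true]
14. n8.tag = "mmm"  ["m" ++ f.acc]
15. n9.key = "kmmm"  ["k" ++ A.tag]
16. n9.mk = 28  [len(A.tag) + 25]
17. n10.pre = "kv"  [terminal]
18. n9.pre = true  [true]
19. n11.key = "mmmq"  [A.tag ++ "q"]
20. n12.acc = "mq"  [terminal]
21. n13.acc = "un"  [terminal]
22. n11.mk = 2  [2]
23. n14.key = "mmmq"  [A.tag ++ "q"]
24. n14.mk = -9  [D.mk * -1 - 7]
25. n15.env = "vx"  [terminal]
26. n16.pre = "rr"  [terminal]
27. n14.pre = true  [S.mk > -10]
28. n8.lab = true  [D.mk > 1]
29. n2.sig = 19  [E.tag + 28]
30. n1.pre = true  [E.sig > 18]
31. n17.env = "rv"  [terminal]
32. n0.pre = true  [S₀.mk > 5]

19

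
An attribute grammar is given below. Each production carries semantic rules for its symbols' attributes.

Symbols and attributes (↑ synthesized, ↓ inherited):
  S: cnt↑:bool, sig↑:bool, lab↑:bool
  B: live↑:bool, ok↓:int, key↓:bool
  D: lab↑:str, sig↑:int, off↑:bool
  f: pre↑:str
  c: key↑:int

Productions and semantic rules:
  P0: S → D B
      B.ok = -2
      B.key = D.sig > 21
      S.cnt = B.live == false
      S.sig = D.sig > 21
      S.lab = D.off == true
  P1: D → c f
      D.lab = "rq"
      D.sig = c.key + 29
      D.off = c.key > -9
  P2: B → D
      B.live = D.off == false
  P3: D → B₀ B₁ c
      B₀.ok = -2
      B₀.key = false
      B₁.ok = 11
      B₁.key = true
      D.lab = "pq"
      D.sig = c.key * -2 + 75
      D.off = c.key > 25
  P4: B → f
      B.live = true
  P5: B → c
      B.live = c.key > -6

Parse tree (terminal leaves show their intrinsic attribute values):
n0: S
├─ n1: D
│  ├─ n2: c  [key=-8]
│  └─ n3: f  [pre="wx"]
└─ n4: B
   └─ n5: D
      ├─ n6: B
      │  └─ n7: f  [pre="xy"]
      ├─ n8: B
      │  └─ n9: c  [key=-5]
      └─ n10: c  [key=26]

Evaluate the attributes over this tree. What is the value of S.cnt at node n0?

true

1. n2.key = -8  [terminal]
2. n3.pre = "wx"  [terminal]
3. n1.lab = "rq"  ["rq"]
4. n1.sig = 21  [c.key + 29]
5. n1.off = true  [c.key > -9]
6. n4.ok = -2  [-2]
7. n4.key = false  [D.sig > 21]
8. n6.ok = -2  [-2]
9. n6.key = false  [false]
10. n7.pre = "xy"  [terminal]
11. n6.live = true  [true]
12. n8.ok = 11  [11]
13. n8.key = true  [true]
14. n9.key = -5  [terminal]
15. n8.live = true  [c.key > -6]
16. n10.key = 26  [terminal]
17. n5.lab = "pq"  ["pq"]
18. n5.sig = 23  [c.key * -2 + 75]
19. n5.off = true  [c.key > 25]
20. n4.live = false  [D.off == false]
21. n0.cnt = true  [B.live == false]
22. n0.sig = false  [D.sig > 21]
23. n0.lab = true  [D.off == true]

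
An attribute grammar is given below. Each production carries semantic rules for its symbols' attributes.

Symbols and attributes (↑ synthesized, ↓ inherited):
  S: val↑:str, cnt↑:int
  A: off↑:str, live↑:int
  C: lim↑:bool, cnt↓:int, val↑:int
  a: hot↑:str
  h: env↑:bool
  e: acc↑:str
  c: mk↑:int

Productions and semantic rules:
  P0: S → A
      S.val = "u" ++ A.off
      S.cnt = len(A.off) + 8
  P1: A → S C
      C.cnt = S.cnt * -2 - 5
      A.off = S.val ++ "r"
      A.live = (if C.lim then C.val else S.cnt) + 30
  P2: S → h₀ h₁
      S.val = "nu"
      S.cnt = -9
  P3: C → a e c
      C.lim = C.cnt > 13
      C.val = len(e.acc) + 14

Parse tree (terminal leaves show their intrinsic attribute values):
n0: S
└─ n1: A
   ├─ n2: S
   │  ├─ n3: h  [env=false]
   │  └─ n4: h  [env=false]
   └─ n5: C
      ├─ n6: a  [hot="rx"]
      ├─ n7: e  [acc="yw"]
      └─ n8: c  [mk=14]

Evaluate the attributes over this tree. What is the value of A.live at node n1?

1. n3.env = false  [terminal]
2. n4.env = false  [terminal]
3. n2.val = "nu"  ["nu"]
4. n2.cnt = -9  [-9]
5. n5.cnt = 13  [S.cnt * -2 - 5]
6. n6.hot = "rx"  [terminal]
7. n7.acc = "yw"  [terminal]
8. n8.mk = 14  [terminal]
9. n5.lim = false  [C.cnt > 13]
10. n5.val = 16  [len(e.acc) + 14]
11. n1.off = "nur"  [S.val ++ "r"]
12. n1.live = 21  [(if C.lim then C.val else S.cnt) + 30]
13. n0.val = "unur"  ["u" ++ A.off]
14. n0.cnt = 11  [len(A.off) + 8]

21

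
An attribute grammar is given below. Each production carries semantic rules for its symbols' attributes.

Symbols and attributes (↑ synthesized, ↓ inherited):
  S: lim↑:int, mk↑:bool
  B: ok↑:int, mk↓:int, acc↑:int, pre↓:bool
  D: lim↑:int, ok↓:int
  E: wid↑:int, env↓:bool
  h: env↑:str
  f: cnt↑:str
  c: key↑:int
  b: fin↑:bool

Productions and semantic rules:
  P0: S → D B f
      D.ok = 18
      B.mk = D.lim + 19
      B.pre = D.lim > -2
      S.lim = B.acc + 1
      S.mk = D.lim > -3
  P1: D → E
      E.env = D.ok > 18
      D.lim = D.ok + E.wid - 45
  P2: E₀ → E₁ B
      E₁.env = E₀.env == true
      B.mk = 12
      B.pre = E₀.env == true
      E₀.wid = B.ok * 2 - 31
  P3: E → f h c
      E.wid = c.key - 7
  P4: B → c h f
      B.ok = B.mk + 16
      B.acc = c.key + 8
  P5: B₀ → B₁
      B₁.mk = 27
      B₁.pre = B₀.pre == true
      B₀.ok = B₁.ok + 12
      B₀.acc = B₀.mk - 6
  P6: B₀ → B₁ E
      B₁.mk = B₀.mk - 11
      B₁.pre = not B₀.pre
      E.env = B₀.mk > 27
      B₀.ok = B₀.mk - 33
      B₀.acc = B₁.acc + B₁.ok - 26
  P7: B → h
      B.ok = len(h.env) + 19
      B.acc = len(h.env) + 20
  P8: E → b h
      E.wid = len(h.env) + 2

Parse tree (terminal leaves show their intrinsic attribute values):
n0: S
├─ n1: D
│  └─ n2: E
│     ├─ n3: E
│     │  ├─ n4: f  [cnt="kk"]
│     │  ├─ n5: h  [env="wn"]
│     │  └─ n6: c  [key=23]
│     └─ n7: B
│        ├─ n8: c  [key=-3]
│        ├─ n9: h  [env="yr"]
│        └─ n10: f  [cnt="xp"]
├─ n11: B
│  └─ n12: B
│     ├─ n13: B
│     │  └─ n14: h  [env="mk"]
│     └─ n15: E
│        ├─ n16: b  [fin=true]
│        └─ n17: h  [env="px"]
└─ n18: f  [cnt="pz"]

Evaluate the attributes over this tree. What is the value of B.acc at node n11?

11

1. n1.ok = 18  [18]
2. n2.env = false  [D.ok > 18]
3. n3.env = false  [E₀.env == true]
4. n4.cnt = "kk"  [terminal]
5. n5.env = "wn"  [terminal]
6. n6.key = 23  [terminal]
7. n3.wid = 16  [c.key - 7]
8. n7.mk = 12  [12]
9. n7.pre = false  [E₀.env == true]
10. n8.key = -3  [terminal]
11. n9.env = "yr"  [terminal]
12. n10.cnt = "xp"  [terminal]
13. n7.ok = 28  [B.mk + 16]
14. n7.acc = 5  [c.key + 8]
15. n2.wid = 25  [B.ok * 2 - 31]
16. n1.lim = -2  [D.ok + E.wid - 45]
17. n11.mk = 17  [D.lim + 19]
18. n11.pre = false  [D.lim > -2]
19. n12.mk = 27  [27]
20. n12.pre = false  [B₀.pre == true]
21. n13.mk = 16  [B₀.mk - 11]
22. n13.pre = true  [not B₀.pre]
23. n14.env = "mk"  [terminal]
24. n13.ok = 21  [len(h.env) + 19]
25. n13.acc = 22  [len(h.env) + 20]
26. n15.env = false  [B₀.mk > 27]
27. n16.fin = true  [terminal]
28. n17.env = "px"  [terminal]
29. n15.wid = 4  [len(h.env) + 2]
30. n12.ok = -6  [B₀.mk - 33]
31. n12.acc = 17  [B₁.acc + B₁.ok - 26]
32. n11.ok = 6  [B₁.ok + 12]
33. n11.acc = 11  [B₀.mk - 6]
34. n18.cnt = "pz"  [terminal]
35. n0.lim = 12  [B.acc + 1]
36. n0.mk = true  [D.lim > -3]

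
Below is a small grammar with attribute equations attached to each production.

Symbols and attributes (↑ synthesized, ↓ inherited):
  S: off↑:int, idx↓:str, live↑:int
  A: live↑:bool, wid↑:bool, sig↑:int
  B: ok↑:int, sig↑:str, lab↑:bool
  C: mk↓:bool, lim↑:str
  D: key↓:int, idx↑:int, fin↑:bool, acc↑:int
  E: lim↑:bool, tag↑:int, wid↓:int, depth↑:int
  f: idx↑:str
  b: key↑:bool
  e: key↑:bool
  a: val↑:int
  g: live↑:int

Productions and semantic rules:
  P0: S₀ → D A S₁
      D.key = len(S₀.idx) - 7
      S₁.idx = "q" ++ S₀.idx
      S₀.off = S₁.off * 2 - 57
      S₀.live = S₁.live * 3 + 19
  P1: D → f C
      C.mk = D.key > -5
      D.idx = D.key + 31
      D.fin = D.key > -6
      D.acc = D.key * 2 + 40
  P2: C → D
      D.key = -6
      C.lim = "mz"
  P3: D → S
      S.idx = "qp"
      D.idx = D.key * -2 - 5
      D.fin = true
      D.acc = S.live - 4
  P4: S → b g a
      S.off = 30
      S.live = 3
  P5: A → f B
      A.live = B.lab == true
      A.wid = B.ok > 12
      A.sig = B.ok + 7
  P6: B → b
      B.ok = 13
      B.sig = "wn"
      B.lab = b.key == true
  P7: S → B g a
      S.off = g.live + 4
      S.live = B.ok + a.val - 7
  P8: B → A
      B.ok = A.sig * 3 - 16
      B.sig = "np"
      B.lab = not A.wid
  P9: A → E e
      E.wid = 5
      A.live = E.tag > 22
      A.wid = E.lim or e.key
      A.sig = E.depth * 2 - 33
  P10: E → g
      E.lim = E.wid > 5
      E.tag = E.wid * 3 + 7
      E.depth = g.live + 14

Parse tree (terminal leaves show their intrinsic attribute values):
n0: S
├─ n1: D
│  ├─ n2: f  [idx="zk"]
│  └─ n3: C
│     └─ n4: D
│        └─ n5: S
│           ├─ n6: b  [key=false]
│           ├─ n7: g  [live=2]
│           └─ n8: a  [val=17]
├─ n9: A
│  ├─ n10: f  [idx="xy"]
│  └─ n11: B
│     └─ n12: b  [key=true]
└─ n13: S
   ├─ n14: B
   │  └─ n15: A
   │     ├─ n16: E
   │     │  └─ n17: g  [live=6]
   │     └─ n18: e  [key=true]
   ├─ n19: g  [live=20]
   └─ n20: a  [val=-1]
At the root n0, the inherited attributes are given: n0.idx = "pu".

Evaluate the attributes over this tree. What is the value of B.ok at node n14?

1. n0.idx = "pu"  [given at root]
2. n1.key = -5  [len(S₀.idx) - 7]
3. n2.idx = "zk"  [terminal]
4. n3.mk = false  [D.key > -5]
5. n4.key = -6  [-6]
6. n5.idx = "qp"  ["qp"]
7. n6.key = false  [terminal]
8. n7.live = 2  [terminal]
9. n8.val = 17  [terminal]
10. n5.off = 30  [30]
11. n5.live = 3  [3]
12. n4.idx = 7  [D.key * -2 - 5]
13. n4.fin = true  [true]
14. n4.acc = -1  [S.live - 4]
15. n3.lim = "mz"  ["mz"]
16. n1.idx = 26  [D.key + 31]
17. n1.fin = true  [D.key > -6]
18. n1.acc = 30  [D.key * 2 + 40]
19. n10.idx = "xy"  [terminal]
20. n12.key = true  [terminal]
21. n11.ok = 13  [13]
22. n11.sig = "wn"  ["wn"]
23. n11.lab = true  [b.key == true]
24. n9.live = true  [B.lab == true]
25. n9.wid = true  [B.ok > 12]
26. n9.sig = 20  [B.ok + 7]
27. n13.idx = "qpu"  ["q" ++ S₀.idx]
28. n16.wid = 5  [5]
29. n17.live = 6  [terminal]
30. n16.lim = false  [E.wid > 5]
31. n16.tag = 22  [E.wid * 3 + 7]
32. n16.depth = 20  [g.live + 14]
33. n18.key = true  [terminal]
34. n15.live = false  [E.tag > 22]
35. n15.wid = true  [E.lim or e.key]
36. n15.sig = 7  [E.depth * 2 - 33]
37. n14.ok = 5  [A.sig * 3 - 16]
38. n14.sig = "np"  ["np"]
39. n14.lab = false  [not A.wid]
40. n19.live = 20  [terminal]
41. n20.val = -1  [terminal]
42. n13.off = 24  [g.live + 4]
43. n13.live = -3  [B.ok + a.val - 7]
44. n0.off = -9  [S₁.off * 2 - 57]
45. n0.live = 10  [S₁.live * 3 + 19]

5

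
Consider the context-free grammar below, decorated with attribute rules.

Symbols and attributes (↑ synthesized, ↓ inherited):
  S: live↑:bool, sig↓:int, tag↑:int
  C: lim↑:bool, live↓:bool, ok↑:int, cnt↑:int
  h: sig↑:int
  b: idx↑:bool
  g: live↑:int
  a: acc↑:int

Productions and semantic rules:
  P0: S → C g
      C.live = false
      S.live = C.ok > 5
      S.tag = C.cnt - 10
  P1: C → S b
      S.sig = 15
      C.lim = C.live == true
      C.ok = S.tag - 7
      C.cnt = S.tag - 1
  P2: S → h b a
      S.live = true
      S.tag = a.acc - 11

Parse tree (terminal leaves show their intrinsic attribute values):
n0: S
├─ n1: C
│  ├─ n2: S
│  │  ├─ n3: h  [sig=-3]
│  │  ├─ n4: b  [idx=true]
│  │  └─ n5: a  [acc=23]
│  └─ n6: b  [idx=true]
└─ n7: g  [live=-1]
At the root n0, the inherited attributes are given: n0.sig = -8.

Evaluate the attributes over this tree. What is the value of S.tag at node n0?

1

1. n0.sig = -8  [given at root]
2. n1.live = false  [false]
3. n2.sig = 15  [15]
4. n3.sig = -3  [terminal]
5. n4.idx = true  [terminal]
6. n5.acc = 23  [terminal]
7. n2.live = true  [true]
8. n2.tag = 12  [a.acc - 11]
9. n6.idx = true  [terminal]
10. n1.lim = false  [C.live == true]
11. n1.ok = 5  [S.tag - 7]
12. n1.cnt = 11  [S.tag - 1]
13. n7.live = -1  [terminal]
14. n0.live = false  [C.ok > 5]
15. n0.tag = 1  [C.cnt - 10]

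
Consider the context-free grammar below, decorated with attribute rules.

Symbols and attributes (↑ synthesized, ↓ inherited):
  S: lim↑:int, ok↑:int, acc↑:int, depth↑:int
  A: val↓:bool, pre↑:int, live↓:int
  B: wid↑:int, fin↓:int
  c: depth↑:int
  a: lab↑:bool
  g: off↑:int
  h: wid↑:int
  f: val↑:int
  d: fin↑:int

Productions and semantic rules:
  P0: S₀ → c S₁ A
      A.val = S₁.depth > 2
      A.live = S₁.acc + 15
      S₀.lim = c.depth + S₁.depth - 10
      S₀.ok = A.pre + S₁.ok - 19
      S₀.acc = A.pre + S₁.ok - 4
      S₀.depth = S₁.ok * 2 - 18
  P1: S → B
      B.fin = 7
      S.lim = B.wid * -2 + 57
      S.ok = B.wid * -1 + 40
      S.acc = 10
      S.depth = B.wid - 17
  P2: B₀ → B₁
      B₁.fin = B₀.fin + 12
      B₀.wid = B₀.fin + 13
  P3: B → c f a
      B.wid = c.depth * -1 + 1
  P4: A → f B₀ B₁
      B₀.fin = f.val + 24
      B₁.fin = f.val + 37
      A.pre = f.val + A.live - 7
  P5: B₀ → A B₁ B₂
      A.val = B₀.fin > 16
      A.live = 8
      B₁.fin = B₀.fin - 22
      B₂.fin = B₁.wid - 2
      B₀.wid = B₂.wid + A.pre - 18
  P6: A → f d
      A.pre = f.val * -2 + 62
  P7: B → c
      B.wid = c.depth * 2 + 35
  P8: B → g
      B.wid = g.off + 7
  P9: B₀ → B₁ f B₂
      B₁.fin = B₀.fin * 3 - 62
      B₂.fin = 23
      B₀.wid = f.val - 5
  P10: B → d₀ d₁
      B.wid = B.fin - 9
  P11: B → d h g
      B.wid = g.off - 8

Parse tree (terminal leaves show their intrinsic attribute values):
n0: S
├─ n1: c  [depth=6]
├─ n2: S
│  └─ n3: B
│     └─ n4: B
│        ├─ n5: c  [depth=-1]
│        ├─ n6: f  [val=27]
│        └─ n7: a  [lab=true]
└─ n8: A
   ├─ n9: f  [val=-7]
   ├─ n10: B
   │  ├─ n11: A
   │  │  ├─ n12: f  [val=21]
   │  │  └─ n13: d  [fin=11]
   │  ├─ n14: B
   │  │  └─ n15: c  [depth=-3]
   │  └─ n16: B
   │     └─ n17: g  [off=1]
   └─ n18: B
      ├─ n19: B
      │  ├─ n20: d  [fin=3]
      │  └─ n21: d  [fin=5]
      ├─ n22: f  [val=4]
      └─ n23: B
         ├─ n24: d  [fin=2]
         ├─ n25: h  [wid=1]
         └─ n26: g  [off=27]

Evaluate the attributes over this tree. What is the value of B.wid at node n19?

1. n1.depth = 6  [terminal]
2. n3.fin = 7  [7]
3. n4.fin = 19  [B₀.fin + 12]
4. n5.depth = -1  [terminal]
5. n6.val = 27  [terminal]
6. n7.lab = true  [terminal]
7. n4.wid = 2  [c.depth * -1 + 1]
8. n3.wid = 20  [B₀.fin + 13]
9. n2.lim = 17  [B.wid * -2 + 57]
10. n2.ok = 20  [B.wid * -1 + 40]
11. n2.acc = 10  [10]
12. n2.depth = 3  [B.wid - 17]
13. n8.val = true  [S₁.depth > 2]
14. n8.live = 25  [S₁.acc + 15]
15. n9.val = -7  [terminal]
16. n10.fin = 17  [f.val + 24]
17. n11.val = true  [B₀.fin > 16]
18. n11.live = 8  [8]
19. n12.val = 21  [terminal]
20. n13.fin = 11  [terminal]
21. n11.pre = 20  [f.val * -2 + 62]
22. n14.fin = -5  [B₀.fin - 22]
23. n15.depth = -3  [terminal]
24. n14.wid = 29  [c.depth * 2 + 35]
25. n16.fin = 27  [B₁.wid - 2]
26. n17.off = 1  [terminal]
27. n16.wid = 8  [g.off + 7]
28. n10.wid = 10  [B₂.wid + A.pre - 18]
29. n18.fin = 30  [f.val + 37]
30. n19.fin = 28  [B₀.fin * 3 - 62]
31. n20.fin = 3  [terminal]
32. n21.fin = 5  [terminal]
33. n19.wid = 19  [B.fin - 9]
34. n22.val = 4  [terminal]
35. n23.fin = 23  [23]
36. n24.fin = 2  [terminal]
37. n25.wid = 1  [terminal]
38. n26.off = 27  [terminal]
39. n23.wid = 19  [g.off - 8]
40. n18.wid = -1  [f.val - 5]
41. n8.pre = 11  [f.val + A.live - 7]
42. n0.lim = -1  [c.depth + S₁.depth - 10]
43. n0.ok = 12  [A.pre + S₁.ok - 19]
44. n0.acc = 27  [A.pre + S₁.ok - 4]
45. n0.depth = 22  [S₁.ok * 2 - 18]

19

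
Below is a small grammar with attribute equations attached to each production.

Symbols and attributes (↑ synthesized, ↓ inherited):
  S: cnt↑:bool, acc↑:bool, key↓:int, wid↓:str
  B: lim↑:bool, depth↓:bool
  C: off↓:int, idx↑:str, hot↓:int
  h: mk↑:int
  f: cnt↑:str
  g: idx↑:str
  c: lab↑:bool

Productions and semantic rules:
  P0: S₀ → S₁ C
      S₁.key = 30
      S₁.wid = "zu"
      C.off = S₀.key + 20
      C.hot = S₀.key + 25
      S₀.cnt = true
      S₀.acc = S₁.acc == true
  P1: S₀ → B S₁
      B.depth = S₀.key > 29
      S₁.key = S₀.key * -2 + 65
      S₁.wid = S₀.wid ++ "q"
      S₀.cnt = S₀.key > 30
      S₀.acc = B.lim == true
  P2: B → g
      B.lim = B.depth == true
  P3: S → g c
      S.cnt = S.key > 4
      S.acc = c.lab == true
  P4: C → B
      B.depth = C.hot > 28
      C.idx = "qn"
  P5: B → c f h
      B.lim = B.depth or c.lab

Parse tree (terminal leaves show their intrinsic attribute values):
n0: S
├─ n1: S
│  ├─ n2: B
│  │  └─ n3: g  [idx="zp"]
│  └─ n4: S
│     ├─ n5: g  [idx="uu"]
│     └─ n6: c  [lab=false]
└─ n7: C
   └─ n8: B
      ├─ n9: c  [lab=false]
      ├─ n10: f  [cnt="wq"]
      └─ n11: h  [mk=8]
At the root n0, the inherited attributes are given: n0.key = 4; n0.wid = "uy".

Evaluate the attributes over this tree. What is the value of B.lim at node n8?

1. n0.key = 4  [given at root]
2. n0.wid = "uy"  [given at root]
3. n1.key = 30  [30]
4. n1.wid = "zu"  ["zu"]
5. n2.depth = true  [S₀.key > 29]
6. n3.idx = "zp"  [terminal]
7. n2.lim = true  [B.depth == true]
8. n4.key = 5  [S₀.key * -2 + 65]
9. n4.wid = "zuq"  [S₀.wid ++ "q"]
10. n5.idx = "uu"  [terminal]
11. n6.lab = false  [terminal]
12. n4.cnt = true  [S.key > 4]
13. n4.acc = false  [c.lab == true]
14. n1.cnt = false  [S₀.key > 30]
15. n1.acc = true  [B.lim == true]
16. n7.off = 24  [S₀.key + 20]
17. n7.hot = 29  [S₀.key + 25]
18. n8.depth = true  [C.hot > 28]
19. n9.lab = false  [terminal]
20. n10.cnt = "wq"  [terminal]
21. n11.mk = 8  [terminal]
22. n8.lim = true  [B.depth or c.lab]
23. n7.idx = "qn"  ["qn"]
24. n0.cnt = true  [true]
25. n0.acc = true  [S₁.acc == true]

true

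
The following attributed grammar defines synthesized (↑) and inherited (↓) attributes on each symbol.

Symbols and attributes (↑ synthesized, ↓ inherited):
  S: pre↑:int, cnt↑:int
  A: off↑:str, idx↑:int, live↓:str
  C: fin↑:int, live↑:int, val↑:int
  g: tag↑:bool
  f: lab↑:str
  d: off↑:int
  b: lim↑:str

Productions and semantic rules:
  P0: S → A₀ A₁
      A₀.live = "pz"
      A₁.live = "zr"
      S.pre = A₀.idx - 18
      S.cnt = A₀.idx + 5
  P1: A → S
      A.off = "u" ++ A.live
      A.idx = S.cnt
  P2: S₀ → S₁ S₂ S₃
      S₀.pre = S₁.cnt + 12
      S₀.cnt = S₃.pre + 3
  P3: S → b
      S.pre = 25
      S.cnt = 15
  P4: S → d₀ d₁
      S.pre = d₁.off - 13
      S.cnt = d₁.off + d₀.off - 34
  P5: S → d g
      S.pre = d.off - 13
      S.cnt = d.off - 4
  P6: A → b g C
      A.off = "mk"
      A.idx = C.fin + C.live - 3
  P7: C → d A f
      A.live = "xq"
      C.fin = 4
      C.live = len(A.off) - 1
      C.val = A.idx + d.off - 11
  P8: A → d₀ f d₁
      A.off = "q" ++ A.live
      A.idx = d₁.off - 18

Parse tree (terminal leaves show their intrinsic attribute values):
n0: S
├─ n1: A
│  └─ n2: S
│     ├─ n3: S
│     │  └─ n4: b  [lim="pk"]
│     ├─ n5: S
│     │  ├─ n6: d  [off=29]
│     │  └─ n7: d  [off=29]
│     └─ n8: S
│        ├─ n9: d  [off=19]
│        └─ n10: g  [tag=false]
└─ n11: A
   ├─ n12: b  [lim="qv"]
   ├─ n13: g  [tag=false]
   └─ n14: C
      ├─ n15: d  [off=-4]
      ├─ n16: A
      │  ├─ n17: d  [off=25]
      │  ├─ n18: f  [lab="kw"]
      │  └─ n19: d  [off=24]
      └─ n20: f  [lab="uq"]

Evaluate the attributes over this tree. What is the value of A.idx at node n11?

3

1. n1.live = "pz"  ["pz"]
2. n4.lim = "pk"  [terminal]
3. n3.pre = 25  [25]
4. n3.cnt = 15  [15]
5. n6.off = 29  [terminal]
6. n7.off = 29  [terminal]
7. n5.pre = 16  [d₁.off - 13]
8. n5.cnt = 24  [d₁.off + d₀.off - 34]
9. n9.off = 19  [terminal]
10. n10.tag = false  [terminal]
11. n8.pre = 6  [d.off - 13]
12. n8.cnt = 15  [d.off - 4]
13. n2.pre = 27  [S₁.cnt + 12]
14. n2.cnt = 9  [S₃.pre + 3]
15. n1.off = "upz"  ["u" ++ A.live]
16. n1.idx = 9  [S.cnt]
17. n11.live = "zr"  ["zr"]
18. n12.lim = "qv"  [terminal]
19. n13.tag = false  [terminal]
20. n15.off = -4  [terminal]
21. n16.live = "xq"  ["xq"]
22. n17.off = 25  [terminal]
23. n18.lab = "kw"  [terminal]
24. n19.off = 24  [terminal]
25. n16.off = "qxq"  ["q" ++ A.live]
26. n16.idx = 6  [d₁.off - 18]
27. n20.lab = "uq"  [terminal]
28. n14.fin = 4  [4]
29. n14.live = 2  [len(A.off) - 1]
30. n14.val = -9  [A.idx + d.off - 11]
31. n11.off = "mk"  ["mk"]
32. n11.idx = 3  [C.fin + C.live - 3]
33. n0.pre = -9  [A₀.idx - 18]
34. n0.cnt = 14  [A₀.idx + 5]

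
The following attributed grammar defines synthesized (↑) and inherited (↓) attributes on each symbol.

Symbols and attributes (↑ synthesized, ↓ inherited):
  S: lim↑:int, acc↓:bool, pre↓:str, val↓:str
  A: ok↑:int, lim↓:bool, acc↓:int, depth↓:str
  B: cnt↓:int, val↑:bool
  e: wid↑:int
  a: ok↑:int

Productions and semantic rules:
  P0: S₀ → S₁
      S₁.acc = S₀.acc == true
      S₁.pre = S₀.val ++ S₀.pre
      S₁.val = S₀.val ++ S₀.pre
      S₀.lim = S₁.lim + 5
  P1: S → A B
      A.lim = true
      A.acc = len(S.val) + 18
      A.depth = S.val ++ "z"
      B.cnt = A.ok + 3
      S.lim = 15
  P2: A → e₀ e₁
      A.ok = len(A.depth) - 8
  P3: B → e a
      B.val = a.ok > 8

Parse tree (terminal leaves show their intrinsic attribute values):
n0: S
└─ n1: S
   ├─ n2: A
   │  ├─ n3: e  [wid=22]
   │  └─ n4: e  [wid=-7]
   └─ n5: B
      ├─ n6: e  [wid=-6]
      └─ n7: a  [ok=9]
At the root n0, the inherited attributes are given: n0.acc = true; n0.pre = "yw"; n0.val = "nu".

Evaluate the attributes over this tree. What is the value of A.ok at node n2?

1. n0.acc = true  [given at root]
2. n0.pre = "yw"  [given at root]
3. n0.val = "nu"  [given at root]
4. n1.acc = true  [S₀.acc == true]
5. n1.pre = "nuyw"  [S₀.val ++ S₀.pre]
6. n1.val = "nuyw"  [S₀.val ++ S₀.pre]
7. n2.lim = true  [true]
8. n2.acc = 22  [len(S.val) + 18]
9. n2.depth = "nuywz"  [S.val ++ "z"]
10. n3.wid = 22  [terminal]
11. n4.wid = -7  [terminal]
12. n2.ok = -3  [len(A.depth) - 8]
13. n5.cnt = 0  [A.ok + 3]
14. n6.wid = -6  [terminal]
15. n7.ok = 9  [terminal]
16. n5.val = true  [a.ok > 8]
17. n1.lim = 15  [15]
18. n0.lim = 20  [S₁.lim + 5]

-3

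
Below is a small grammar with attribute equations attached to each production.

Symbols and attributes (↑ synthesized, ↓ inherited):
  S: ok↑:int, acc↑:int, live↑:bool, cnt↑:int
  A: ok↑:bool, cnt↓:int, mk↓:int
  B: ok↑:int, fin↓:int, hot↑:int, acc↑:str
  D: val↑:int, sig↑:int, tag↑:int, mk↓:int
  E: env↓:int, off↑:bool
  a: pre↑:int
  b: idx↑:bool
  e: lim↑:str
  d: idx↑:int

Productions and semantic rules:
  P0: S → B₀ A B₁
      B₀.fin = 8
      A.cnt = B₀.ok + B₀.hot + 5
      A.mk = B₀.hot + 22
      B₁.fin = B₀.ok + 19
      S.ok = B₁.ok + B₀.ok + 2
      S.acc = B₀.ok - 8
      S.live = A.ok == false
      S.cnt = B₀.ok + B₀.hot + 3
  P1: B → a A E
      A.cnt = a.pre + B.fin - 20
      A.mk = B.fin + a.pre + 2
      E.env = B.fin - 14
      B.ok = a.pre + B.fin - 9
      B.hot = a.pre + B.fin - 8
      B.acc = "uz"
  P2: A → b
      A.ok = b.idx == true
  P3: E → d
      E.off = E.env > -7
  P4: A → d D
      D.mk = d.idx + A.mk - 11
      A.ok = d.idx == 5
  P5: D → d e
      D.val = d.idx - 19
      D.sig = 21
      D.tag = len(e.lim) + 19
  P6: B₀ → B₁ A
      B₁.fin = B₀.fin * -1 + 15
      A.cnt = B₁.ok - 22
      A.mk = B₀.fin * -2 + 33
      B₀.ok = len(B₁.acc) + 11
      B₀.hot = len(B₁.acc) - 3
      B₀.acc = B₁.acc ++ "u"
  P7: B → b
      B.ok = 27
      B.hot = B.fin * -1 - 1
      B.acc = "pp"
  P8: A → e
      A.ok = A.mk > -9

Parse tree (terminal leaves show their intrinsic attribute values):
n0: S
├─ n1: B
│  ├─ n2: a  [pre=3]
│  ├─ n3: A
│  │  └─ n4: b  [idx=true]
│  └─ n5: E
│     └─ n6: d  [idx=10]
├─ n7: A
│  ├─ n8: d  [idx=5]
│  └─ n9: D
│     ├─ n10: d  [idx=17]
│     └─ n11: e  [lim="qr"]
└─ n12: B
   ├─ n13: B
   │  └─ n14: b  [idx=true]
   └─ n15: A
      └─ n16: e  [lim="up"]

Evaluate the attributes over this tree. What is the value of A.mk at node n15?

1. n1.fin = 8  [8]
2. n2.pre = 3  [terminal]
3. n3.cnt = -9  [a.pre + B.fin - 20]
4. n3.mk = 13  [B.fin + a.pre + 2]
5. n4.idx = true  [terminal]
6. n3.ok = true  [b.idx == true]
7. n5.env = -6  [B.fin - 14]
8. n6.idx = 10  [terminal]
9. n5.off = true  [E.env > -7]
10. n1.ok = 2  [a.pre + B.fin - 9]
11. n1.hot = 3  [a.pre + B.fin - 8]
12. n1.acc = "uz"  ["uz"]
13. n7.cnt = 10  [B₀.ok + B₀.hot + 5]
14. n7.mk = 25  [B₀.hot + 22]
15. n8.idx = 5  [terminal]
16. n9.mk = 19  [d.idx + A.mk - 11]
17. n10.idx = 17  [terminal]
18. n11.lim = "qr"  [terminal]
19. n9.val = -2  [d.idx - 19]
20. n9.sig = 21  [21]
21. n9.tag = 21  [len(e.lim) + 19]
22. n7.ok = true  [d.idx == 5]
23. n12.fin = 21  [B₀.ok + 19]
24. n13.fin = -6  [B₀.fin * -1 + 15]
25. n14.idx = true  [terminal]
26. n13.ok = 27  [27]
27. n13.hot = 5  [B.fin * -1 - 1]
28. n13.acc = "pp"  ["pp"]
29. n15.cnt = 5  [B₁.ok - 22]
30. n15.mk = -9  [B₀.fin * -2 + 33]
31. n16.lim = "up"  [terminal]
32. n15.ok = false  [A.mk > -9]
33. n12.ok = 13  [len(B₁.acc) + 11]
34. n12.hot = -1  [len(B₁.acc) - 3]
35. n12.acc = "ppu"  [B₁.acc ++ "u"]
36. n0.ok = 17  [B₁.ok + B₀.ok + 2]
37. n0.acc = -6  [B₀.ok - 8]
38. n0.live = false  [A.ok == false]
39. n0.cnt = 8  [B₀.ok + B₀.hot + 3]

-9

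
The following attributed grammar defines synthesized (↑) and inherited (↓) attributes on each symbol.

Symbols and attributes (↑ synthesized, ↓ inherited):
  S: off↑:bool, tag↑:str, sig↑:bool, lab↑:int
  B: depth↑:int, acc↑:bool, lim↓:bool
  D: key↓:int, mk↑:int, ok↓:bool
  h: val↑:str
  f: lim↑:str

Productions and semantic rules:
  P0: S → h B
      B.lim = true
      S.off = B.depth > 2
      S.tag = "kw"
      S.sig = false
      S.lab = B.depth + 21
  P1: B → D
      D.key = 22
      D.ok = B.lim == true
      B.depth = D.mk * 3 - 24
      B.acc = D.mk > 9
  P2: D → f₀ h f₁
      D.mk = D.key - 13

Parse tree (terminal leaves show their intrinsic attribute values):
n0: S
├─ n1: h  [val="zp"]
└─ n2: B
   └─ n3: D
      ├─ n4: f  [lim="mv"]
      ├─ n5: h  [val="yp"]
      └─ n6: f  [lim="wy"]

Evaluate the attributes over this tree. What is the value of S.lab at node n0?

24

1. n1.val = "zp"  [terminal]
2. n2.lim = true  [true]
3. n3.key = 22  [22]
4. n3.ok = true  [B.lim == true]
5. n4.lim = "mv"  [terminal]
6. n5.val = "yp"  [terminal]
7. n6.lim = "wy"  [terminal]
8. n3.mk = 9  [D.key - 13]
9. n2.depth = 3  [D.mk * 3 - 24]
10. n2.acc = false  [D.mk > 9]
11. n0.off = true  [B.depth > 2]
12. n0.tag = "kw"  ["kw"]
13. n0.sig = false  [false]
14. n0.lab = 24  [B.depth + 21]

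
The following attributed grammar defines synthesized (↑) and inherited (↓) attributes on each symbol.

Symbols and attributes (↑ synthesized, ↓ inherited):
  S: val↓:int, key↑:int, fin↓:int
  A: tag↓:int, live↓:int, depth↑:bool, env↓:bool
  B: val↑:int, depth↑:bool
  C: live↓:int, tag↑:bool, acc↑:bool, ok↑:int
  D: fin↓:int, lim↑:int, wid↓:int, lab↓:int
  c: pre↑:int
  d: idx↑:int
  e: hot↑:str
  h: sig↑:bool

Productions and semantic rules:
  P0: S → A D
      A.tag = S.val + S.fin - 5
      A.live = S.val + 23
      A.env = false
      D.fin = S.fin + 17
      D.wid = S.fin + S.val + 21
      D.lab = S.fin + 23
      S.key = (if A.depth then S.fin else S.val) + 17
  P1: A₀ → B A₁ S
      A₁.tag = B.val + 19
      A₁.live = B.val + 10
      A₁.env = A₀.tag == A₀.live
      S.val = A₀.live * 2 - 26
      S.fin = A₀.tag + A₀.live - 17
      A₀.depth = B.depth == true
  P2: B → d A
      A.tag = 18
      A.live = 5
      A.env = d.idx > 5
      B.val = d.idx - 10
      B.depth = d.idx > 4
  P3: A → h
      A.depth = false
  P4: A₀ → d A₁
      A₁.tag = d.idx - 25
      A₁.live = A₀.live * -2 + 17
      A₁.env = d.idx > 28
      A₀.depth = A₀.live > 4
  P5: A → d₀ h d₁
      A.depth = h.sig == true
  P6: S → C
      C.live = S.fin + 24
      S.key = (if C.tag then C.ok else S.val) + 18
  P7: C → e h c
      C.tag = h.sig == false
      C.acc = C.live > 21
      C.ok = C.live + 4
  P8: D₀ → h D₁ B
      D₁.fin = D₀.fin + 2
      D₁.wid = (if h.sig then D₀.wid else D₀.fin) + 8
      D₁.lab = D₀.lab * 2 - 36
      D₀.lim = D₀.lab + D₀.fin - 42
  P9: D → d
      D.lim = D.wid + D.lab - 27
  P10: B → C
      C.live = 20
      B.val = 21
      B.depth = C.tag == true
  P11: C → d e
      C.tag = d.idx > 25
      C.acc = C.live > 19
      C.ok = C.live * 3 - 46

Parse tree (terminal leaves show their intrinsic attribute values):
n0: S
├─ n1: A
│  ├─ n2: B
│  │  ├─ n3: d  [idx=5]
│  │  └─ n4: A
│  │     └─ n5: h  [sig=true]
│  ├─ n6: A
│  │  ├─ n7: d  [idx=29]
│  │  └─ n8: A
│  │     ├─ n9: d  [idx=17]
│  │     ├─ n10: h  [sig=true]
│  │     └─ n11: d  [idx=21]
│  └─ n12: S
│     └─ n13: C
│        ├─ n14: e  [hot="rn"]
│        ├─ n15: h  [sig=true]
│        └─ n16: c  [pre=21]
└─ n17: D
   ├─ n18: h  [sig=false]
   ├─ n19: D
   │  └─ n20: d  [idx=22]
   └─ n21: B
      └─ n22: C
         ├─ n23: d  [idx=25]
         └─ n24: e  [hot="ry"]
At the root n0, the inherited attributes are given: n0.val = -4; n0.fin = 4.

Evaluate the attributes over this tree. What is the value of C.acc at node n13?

false

1. n0.val = -4  [given at root]
2. n0.fin = 4  [given at root]
3. n1.tag = -5  [S.val + S.fin - 5]
4. n1.live = 19  [S.val + 23]
5. n1.env = false  [false]
6. n3.idx = 5  [terminal]
7. n4.tag = 18  [18]
8. n4.live = 5  [5]
9. n4.env = false  [d.idx > 5]
10. n5.sig = true  [terminal]
11. n4.depth = false  [false]
12. n2.val = -5  [d.idx - 10]
13. n2.depth = true  [d.idx > 4]
14. n6.tag = 14  [B.val + 19]
15. n6.live = 5  [B.val + 10]
16. n6.env = false  [A₀.tag == A₀.live]
17. n7.idx = 29  [terminal]
18. n8.tag = 4  [d.idx - 25]
19. n8.live = 7  [A₀.live * -2 + 17]
20. n8.env = true  [d.idx > 28]
21. n9.idx = 17  [terminal]
22. n10.sig = true  [terminal]
23. n11.idx = 21  [terminal]
24. n8.depth = true  [h.sig == true]
25. n6.depth = true  [A₀.live > 4]
26. n12.val = 12  [A₀.live * 2 - 26]
27. n12.fin = -3  [A₀.tag + A₀.live - 17]
28. n13.live = 21  [S.fin + 24]
29. n14.hot = "rn"  [terminal]
30. n15.sig = true  [terminal]
31. n16.pre = 21  [terminal]
32. n13.tag = false  [h.sig == false]
33. n13.acc = false  [C.live > 21]
34. n13.ok = 25  [C.live + 4]
35. n12.key = 30  [(if C.tag then C.ok else S.val) + 18]
36. n1.depth = true  [B.depth == true]
37. n17.fin = 21  [S.fin + 17]
38. n17.wid = 21  [S.fin + S.val + 21]
39. n17.lab = 27  [S.fin + 23]
40. n18.sig = false  [terminal]
41. n19.fin = 23  [D₀.fin + 2]
42. n19.wid = 29  [(if h.sig then D₀.wid else D₀.fin) + 8]
43. n19.lab = 18  [D₀.lab * 2 - 36]
44. n20.idx = 22  [terminal]
45. n19.lim = 20  [D.wid + D.lab - 27]
46. n22.live = 20  [20]
47. n23.idx = 25  [terminal]
48. n24.hot = "ry"  [terminal]
49. n22.tag = false  [d.idx > 25]
50. n22.acc = true  [C.live > 19]
51. n22.ok = 14  [C.live * 3 - 46]
52. n21.val = 21  [21]
53. n21.depth = false  [C.tag == true]
54. n17.lim = 6  [D₀.lab + D₀.fin - 42]
55. n0.key = 21  [(if A.depth then S.fin else S.val) + 17]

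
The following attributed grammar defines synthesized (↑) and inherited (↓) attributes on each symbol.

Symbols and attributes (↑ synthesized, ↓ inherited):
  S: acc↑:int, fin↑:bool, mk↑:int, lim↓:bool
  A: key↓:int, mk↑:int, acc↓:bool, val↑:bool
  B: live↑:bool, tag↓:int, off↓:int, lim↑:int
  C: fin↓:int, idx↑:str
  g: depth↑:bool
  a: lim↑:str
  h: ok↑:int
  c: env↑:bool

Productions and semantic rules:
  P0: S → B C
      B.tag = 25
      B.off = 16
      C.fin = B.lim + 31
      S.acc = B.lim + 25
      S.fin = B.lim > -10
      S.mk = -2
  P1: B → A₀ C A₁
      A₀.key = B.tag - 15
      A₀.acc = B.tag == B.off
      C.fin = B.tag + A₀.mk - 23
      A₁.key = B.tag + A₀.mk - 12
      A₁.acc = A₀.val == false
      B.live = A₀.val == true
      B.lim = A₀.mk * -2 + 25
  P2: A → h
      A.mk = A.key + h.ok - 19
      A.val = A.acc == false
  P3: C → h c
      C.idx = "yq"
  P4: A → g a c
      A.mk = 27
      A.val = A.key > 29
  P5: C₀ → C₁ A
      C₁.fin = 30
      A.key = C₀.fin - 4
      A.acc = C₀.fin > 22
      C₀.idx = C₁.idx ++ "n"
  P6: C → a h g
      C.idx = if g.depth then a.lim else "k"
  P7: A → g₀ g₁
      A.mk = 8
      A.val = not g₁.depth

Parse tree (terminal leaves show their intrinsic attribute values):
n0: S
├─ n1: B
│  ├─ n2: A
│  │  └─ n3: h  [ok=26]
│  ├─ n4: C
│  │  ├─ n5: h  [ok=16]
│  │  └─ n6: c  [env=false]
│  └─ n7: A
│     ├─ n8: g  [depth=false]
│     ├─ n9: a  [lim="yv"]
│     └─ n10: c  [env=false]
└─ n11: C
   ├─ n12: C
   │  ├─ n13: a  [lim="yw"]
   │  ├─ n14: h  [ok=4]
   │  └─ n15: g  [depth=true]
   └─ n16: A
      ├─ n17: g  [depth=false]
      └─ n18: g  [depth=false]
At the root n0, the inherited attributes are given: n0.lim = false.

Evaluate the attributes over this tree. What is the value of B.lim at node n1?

-9

1. n0.lim = false  [given at root]
2. n1.tag = 25  [25]
3. n1.off = 16  [16]
4. n2.key = 10  [B.tag - 15]
5. n2.acc = false  [B.tag == B.off]
6. n3.ok = 26  [terminal]
7. n2.mk = 17  [A.key + h.ok - 19]
8. n2.val = true  [A.acc == false]
9. n4.fin = 19  [B.tag + A₀.mk - 23]
10. n5.ok = 16  [terminal]
11. n6.env = false  [terminal]
12. n4.idx = "yq"  ["yq"]
13. n7.key = 30  [B.tag + A₀.mk - 12]
14. n7.acc = false  [A₀.val == false]
15. n8.depth = false  [terminal]
16. n9.lim = "yv"  [terminal]
17. n10.env = false  [terminal]
18. n7.mk = 27  [27]
19. n7.val = true  [A.key > 29]
20. n1.live = true  [A₀.val == true]
21. n1.lim = -9  [A₀.mk * -2 + 25]
22. n11.fin = 22  [B.lim + 31]
23. n12.fin = 30  [30]
24. n13.lim = "yw"  [terminal]
25. n14.ok = 4  [terminal]
26. n15.depth = true  [terminal]
27. n12.idx = "yw"  [if g.depth then a.lim else "k"]
28. n16.key = 18  [C₀.fin - 4]
29. n16.acc = false  [C₀.fin > 22]
30. n17.depth = false  [terminal]
31. n18.depth = false  [terminal]
32. n16.mk = 8  [8]
33. n16.val = true  [not g₁.depth]
34. n11.idx = "ywn"  [C₁.idx ++ "n"]
35. n0.acc = 16  [B.lim + 25]
36. n0.fin = true  [B.lim > -10]
37. n0.mk = -2  [-2]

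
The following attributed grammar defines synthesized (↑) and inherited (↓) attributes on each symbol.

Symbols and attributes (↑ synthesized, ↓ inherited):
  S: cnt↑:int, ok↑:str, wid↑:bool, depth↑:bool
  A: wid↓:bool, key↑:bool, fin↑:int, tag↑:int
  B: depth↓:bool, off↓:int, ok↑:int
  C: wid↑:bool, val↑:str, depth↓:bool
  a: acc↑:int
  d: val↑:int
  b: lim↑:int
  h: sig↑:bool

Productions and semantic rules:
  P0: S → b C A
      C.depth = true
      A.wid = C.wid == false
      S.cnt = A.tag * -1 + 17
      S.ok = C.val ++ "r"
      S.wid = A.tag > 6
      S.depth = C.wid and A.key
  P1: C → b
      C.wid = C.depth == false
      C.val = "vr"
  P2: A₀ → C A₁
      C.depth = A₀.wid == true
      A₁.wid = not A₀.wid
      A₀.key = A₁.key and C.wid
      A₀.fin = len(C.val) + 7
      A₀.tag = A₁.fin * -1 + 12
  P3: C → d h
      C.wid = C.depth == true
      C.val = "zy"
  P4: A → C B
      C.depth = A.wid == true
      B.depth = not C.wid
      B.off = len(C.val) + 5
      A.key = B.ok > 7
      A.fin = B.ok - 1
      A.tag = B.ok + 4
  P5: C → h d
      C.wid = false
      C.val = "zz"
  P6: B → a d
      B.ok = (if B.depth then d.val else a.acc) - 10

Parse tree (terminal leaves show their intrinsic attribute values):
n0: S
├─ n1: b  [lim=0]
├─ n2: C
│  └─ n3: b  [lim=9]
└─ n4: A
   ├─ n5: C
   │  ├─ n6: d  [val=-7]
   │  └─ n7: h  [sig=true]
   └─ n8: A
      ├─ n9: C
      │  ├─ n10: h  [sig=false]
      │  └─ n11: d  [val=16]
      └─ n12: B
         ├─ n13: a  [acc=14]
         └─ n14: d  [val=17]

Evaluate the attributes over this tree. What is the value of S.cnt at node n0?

1. n1.lim = 0  [terminal]
2. n2.depth = true  [true]
3. n3.lim = 9  [terminal]
4. n2.wid = false  [C.depth == false]
5. n2.val = "vr"  ["vr"]
6. n4.wid = true  [C.wid == false]
7. n5.depth = true  [A₀.wid == true]
8. n6.val = -7  [terminal]
9. n7.sig = true  [terminal]
10. n5.wid = true  [C.depth == true]
11. n5.val = "zy"  ["zy"]
12. n8.wid = false  [not A₀.wid]
13. n9.depth = false  [A.wid == true]
14. n10.sig = false  [terminal]
15. n11.val = 16  [terminal]
16. n9.wid = false  [false]
17. n9.val = "zz"  ["zz"]
18. n12.depth = true  [not C.wid]
19. n12.off = 7  [len(C.val) + 5]
20. n13.acc = 14  [terminal]
21. n14.val = 17  [terminal]
22. n12.ok = 7  [(if B.depth then d.val else a.acc) - 10]
23. n8.key = false  [B.ok > 7]
24. n8.fin = 6  [B.ok - 1]
25. n8.tag = 11  [B.ok + 4]
26. n4.key = false  [A₁.key and C.wid]
27. n4.fin = 9  [len(C.val) + 7]
28. n4.tag = 6  [A₁.fin * -1 + 12]
29. n0.cnt = 11  [A.tag * -1 + 17]
30. n0.ok = "vrr"  [C.val ++ "r"]
31. n0.wid = false  [A.tag > 6]
32. n0.depth = false  [C.wid and A.key]

11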